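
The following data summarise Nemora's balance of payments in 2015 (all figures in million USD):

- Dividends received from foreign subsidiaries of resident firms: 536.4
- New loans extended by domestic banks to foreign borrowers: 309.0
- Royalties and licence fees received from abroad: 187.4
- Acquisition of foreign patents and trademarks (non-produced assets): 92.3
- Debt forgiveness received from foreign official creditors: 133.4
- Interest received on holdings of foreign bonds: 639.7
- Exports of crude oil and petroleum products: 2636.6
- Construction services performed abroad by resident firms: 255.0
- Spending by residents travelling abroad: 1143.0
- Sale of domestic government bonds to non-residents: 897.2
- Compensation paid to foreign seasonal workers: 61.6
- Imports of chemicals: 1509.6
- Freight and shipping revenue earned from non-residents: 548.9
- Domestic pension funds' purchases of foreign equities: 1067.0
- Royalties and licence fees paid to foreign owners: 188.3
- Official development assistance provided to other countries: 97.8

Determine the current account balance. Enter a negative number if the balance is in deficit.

Goods: -1509.6 + 2636.6 = 1127.0
Services: 187.4 + 548.9 + 255.0 - 188.3 - 1143.0 = -340.0
Primary income: 639.7 - 61.6 + 536.4 = 1114.5
Secondary income: -97.8
Current account = 1127.0 + (-340.0) + 1114.5 + (-97.8) = 1803.7
(Excluded from the current account — financial account: new loans extended by domestic banks to foreign borrowers 309.0, sale of domestic government bonds to non-residents 897.2, domestic pension funds' purchases of foreign equities 1067.0; capital account: acquisition of foreign patents and trademarks (non-produced assets) 92.3, debt forgiveness received from foreign official creditors 133.4.)

1803.7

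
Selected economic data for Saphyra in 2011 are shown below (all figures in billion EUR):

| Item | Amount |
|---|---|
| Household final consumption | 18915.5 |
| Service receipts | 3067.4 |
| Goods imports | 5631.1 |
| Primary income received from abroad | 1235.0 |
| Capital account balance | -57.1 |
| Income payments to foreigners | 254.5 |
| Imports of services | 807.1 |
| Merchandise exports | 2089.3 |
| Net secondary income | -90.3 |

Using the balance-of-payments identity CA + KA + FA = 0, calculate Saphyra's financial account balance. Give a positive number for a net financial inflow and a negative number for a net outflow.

Goods balance = 2089.3 - 5631.1 = -3541.8
Services balance = 3067.4 - 807.1 = 2260.3
Trade balance (goods + services) = -3541.8 + 2260.3 = -1281.5
Net primary income = 1235.0 - 254.5 = 980.5
Net secondary income = -90.3
Current account = -1281.5 + 980.5 + (-90.3) = -391.3
Financial account = -(-391.3 + (-57.1)) = 448.4

448.4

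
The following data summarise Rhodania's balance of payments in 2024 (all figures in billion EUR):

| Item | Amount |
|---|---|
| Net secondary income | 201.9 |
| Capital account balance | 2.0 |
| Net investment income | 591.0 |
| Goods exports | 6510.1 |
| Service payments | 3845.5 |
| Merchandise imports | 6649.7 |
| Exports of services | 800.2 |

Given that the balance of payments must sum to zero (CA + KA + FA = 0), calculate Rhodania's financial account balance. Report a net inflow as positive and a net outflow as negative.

Goods balance = 6510.1 - 6649.7 = -139.6
Services balance = 800.2 - 3845.5 = -3045.3
Trade balance (goods + services) = -139.6 + (-3045.3) = -3184.9
Net primary income = 591.0
Net secondary income = 201.9
Current account = -3184.9 + 591.0 + 201.9 = -2392.0
Financial account = -(-2392.0 + 2.0) = 2390.0

2390.0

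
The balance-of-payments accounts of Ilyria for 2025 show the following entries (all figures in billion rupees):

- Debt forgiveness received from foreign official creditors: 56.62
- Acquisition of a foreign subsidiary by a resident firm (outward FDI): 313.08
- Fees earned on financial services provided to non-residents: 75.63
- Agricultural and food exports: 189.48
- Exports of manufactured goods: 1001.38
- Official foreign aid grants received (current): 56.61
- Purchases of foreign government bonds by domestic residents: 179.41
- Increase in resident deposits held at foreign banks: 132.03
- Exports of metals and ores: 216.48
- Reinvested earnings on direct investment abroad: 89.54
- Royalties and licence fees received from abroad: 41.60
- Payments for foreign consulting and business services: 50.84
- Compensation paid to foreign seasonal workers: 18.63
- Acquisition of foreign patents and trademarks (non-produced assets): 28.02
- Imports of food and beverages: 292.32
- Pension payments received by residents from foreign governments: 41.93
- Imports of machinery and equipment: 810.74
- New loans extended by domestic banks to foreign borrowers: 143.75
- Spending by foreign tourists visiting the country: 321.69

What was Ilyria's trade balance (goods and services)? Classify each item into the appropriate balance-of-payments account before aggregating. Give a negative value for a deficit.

Goods: -810.74 - 292.32 + 1001.38 + 216.48 + 189.48 = 304.28
Services: 41.60 - 50.84 + 75.63 + 321.69 = 388.08
Trade balance = 304.28 + 388.08 = 692.36
(Excluded from the trade balance — capital account: debt forgiveness received from foreign official creditors 56.62, acquisition of foreign patents and trademarks (non-produced assets) 28.02; financial account: acquisition of a foreign subsidiary by a resident firm (outward FDI) 313.08, purchases of foreign government bonds by domestic residents 179.41, increase in resident deposits held at foreign banks 132.03, new loans extended by domestic banks to foreign borrowers 143.75; secondary income: official foreign aid grants received (current) 56.61, pension payments received by residents from foreign governments 41.93; primary income: reinvested earnings on direct investment abroad 89.54, compensation paid to foreign seasonal workers 18.63.)

692.36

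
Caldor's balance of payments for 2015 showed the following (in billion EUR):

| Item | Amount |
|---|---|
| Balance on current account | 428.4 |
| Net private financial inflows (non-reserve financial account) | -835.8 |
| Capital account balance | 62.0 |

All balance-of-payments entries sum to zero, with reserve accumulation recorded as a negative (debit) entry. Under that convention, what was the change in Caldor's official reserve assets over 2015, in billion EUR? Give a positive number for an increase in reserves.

-345.4

Official reserve transactions balance = -(428.4 + 62.0 + (-835.8)) = 345.4
An accumulation of reserves is recorded as a debit (negative entry), so the change in the stock of reserves is the negative of that balance.
Change in official reserves = -(345.4) = -345.4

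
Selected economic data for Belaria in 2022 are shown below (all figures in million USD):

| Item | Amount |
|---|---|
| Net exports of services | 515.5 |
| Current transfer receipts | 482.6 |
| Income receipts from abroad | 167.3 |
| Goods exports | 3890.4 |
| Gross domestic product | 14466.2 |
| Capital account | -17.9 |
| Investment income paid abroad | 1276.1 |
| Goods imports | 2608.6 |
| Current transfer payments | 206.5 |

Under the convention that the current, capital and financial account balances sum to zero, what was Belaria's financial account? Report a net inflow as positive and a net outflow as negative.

-946.7

Goods balance = 3890.4 - 2608.6 = 1281.8
Services balance = 515.5
Trade balance (goods + services) = 1281.8 + 515.5 = 1797.3
Net primary income = 167.3 - 1276.1 = -1108.8
Net secondary income = 482.6 - 206.5 = 276.1
Current account = 1797.3 + (-1108.8) + 276.1 = 964.6
Financial account = -(964.6 + (-17.9)) = -946.7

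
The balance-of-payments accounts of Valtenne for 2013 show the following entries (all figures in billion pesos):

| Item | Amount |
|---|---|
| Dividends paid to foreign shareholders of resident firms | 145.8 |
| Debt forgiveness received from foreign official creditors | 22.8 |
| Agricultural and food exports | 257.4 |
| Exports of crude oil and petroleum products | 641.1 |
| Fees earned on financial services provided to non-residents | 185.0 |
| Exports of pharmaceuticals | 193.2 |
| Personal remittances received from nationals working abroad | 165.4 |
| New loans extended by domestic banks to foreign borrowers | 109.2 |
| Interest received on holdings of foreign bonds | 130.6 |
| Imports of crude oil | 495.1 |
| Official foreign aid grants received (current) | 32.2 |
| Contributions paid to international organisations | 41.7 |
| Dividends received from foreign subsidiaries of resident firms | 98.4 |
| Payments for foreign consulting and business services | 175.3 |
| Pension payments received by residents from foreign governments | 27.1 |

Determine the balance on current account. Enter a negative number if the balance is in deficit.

Goods: -495.1 + 641.1 + 193.2 + 257.4 = 596.6
Services: -175.3 + 185.0 = 9.7
Primary income: 98.4 - 145.8 + 130.6 = 83.2
Secondary income: -41.7 + 165.4 + 27.1 + 32.2 = 183.0
Current account = 596.6 + 9.7 + 83.2 + 183.0 = 872.5
(Excluded from the current account — capital account: debt forgiveness received from foreign official creditors 22.8; financial account: new loans extended by domestic banks to foreign borrowers 109.2.)

872.5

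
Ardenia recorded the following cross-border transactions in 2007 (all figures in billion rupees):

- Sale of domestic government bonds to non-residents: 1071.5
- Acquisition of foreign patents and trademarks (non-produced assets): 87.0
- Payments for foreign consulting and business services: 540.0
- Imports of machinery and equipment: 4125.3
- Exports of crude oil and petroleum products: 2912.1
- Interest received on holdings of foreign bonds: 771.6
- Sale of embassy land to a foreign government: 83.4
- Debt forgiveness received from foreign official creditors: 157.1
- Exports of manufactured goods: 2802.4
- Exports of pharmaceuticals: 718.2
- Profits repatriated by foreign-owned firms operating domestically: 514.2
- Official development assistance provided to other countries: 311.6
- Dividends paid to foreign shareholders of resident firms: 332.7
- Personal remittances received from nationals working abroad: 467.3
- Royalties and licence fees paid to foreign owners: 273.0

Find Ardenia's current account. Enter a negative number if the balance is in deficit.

Goods: 718.2 + 2912.1 - 4125.3 + 2802.4 = 2307.4
Services: -540.0 - 273.0 = -813.0
Primary income: -514.2 + 771.6 - 332.7 = -75.3
Secondary income: -311.6 + 467.3 = 155.7
Current account = 2307.4 + (-813.0) + (-75.3) + 155.7 = 1574.8
(Excluded from the current account — financial account: sale of domestic government bonds to non-residents 1071.5; capital account: acquisition of foreign patents and trademarks (non-produced assets) 87.0, sale of embassy land to a foreign government 83.4, debt forgiveness received from foreign official creditors 157.1.)

1574.8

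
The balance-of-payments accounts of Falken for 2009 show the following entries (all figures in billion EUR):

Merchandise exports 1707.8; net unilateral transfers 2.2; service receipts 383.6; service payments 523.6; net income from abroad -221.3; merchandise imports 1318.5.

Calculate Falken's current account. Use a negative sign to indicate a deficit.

30.2

Goods balance = 1707.8 - 1318.5 = 389.3
Services balance = 383.6 - 523.6 = -140.0
Trade balance (goods + services) = 389.3 + (-140.0) = 249.3
Net primary income = -221.3
Net secondary income = 2.2
Current account = 249.3 + (-221.3) + 2.2 = 30.2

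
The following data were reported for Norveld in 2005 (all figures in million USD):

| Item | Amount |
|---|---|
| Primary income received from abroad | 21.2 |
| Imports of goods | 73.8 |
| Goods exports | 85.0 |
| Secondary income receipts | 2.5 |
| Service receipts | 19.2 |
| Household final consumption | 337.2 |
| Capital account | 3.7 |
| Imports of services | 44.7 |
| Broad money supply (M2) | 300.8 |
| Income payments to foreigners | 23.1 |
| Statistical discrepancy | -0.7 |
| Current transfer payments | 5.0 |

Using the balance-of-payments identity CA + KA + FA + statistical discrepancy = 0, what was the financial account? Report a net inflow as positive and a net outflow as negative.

15.7

Goods balance = 85.0 - 73.8 = 11.2
Services balance = 19.2 - 44.7 = -25.5
Trade balance (goods + services) = 11.2 + (-25.5) = -14.3
Net primary income = 21.2 - 23.1 = -1.9
Net secondary income = 2.5 - 5.0 = -2.5
Current account = -14.3 + (-1.9) + (-2.5) = -18.7
Financial account = -(-18.7 + 3.7 + (-0.7)) = 15.7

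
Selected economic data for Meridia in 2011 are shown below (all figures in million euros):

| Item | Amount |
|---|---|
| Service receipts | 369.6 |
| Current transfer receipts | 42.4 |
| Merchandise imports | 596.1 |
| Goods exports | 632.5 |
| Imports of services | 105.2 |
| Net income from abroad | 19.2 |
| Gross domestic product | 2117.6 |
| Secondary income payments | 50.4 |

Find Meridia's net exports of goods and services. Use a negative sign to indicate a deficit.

300.8

Goods balance = 632.5 - 596.1 = 36.4
Services balance = 369.6 - 105.2 = 264.4
Trade balance (goods + services) = 36.4 + 264.4 = 300.8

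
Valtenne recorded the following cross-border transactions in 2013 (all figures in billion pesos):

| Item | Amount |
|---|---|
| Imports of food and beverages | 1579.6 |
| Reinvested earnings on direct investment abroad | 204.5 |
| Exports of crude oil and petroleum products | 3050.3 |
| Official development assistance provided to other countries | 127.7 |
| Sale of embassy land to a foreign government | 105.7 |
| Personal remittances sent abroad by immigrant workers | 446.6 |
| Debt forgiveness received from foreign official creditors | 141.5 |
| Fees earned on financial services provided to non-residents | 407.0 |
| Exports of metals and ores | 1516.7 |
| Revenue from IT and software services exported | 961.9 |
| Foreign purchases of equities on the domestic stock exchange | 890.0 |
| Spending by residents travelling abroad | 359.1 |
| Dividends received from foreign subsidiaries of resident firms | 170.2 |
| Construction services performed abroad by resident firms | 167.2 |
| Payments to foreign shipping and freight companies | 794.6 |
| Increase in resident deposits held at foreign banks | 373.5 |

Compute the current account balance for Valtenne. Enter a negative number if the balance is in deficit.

Goods: -1579.6 + 3050.3 + 1516.7 = 2987.4
Services: 961.9 - 794.6 + 167.2 + 407.0 - 359.1 = 382.4
Primary income: 204.5 + 170.2 = 374.7
Secondary income: -127.7 - 446.6 = -574.3
Current account = 2987.4 + 382.4 + 374.7 + (-574.3) = 3170.2
(Excluded from the current account — capital account: sale of embassy land to a foreign government 105.7, debt forgiveness received from foreign official creditors 141.5; financial account: foreign purchases of equities on the domestic stock exchange 890.0, increase in resident deposits held at foreign banks 373.5.)

3170.2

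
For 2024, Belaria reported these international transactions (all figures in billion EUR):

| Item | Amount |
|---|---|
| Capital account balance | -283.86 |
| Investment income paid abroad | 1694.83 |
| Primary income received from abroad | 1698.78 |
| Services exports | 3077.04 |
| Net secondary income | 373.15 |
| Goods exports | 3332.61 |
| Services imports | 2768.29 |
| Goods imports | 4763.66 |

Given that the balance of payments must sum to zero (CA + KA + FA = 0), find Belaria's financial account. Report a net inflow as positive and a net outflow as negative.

Goods balance = 3332.61 - 4763.66 = -1431.05
Services balance = 3077.04 - 2768.29 = 308.75
Trade balance (goods + services) = -1431.05 + 308.75 = -1122.30
Net primary income = 1698.78 - 1694.83 = 3.95
Net secondary income = 373.15
Current account = -1122.30 + 3.95 + 373.15 = -745.20
Financial account = -(-745.20 + (-283.86)) = 1029.06

1029.06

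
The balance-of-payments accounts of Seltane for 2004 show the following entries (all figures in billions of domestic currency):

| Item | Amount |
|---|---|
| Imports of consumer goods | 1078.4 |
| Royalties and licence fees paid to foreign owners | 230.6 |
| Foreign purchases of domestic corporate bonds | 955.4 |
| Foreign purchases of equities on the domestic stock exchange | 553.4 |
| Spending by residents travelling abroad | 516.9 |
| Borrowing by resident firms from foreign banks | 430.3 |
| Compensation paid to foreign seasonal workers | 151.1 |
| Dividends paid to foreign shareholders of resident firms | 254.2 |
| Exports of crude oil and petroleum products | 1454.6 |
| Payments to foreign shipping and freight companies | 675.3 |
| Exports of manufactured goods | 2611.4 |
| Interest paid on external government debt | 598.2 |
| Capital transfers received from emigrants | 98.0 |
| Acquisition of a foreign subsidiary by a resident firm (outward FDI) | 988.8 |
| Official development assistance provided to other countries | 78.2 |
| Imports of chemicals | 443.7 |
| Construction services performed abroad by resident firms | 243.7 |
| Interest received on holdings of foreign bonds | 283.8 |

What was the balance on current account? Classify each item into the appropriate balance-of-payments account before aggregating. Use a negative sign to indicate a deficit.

566.9

Goods: -443.7 + 1454.6 + 2611.4 - 1078.4 = 2543.9
Services: -230.6 - 675.3 - 516.9 + 243.7 = -1179.1
Primary income: -254.2 + 283.8 - 151.1 - 598.2 = -719.7
Secondary income: -78.2
Current account = 2543.9 + (-1179.1) + (-719.7) + (-78.2) = 566.9
(Excluded from the current account — financial account: foreign purchases of domestic corporate bonds 955.4, foreign purchases of equities on the domestic stock exchange 553.4, borrowing by resident firms from foreign banks 430.3, acquisition of a foreign subsidiary by a resident firm (outward FDI) 988.8; capital account: capital transfers received from emigrants 98.0.)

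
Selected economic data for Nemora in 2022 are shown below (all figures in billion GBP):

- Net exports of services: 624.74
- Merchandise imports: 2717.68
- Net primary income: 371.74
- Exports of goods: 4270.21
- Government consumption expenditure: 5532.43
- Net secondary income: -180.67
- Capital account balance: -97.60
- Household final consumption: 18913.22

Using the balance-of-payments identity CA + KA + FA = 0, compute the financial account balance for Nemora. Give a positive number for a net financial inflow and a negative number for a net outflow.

-2270.74

Goods balance = 4270.21 - 2717.68 = 1552.53
Services balance = 624.74
Trade balance (goods + services) = 1552.53 + 624.74 = 2177.27
Net primary income = 371.74
Net secondary income = -180.67
Current account = 2177.27 + 371.74 + (-180.67) = 2368.34
Financial account = -(2368.34 + (-97.60)) = -2270.74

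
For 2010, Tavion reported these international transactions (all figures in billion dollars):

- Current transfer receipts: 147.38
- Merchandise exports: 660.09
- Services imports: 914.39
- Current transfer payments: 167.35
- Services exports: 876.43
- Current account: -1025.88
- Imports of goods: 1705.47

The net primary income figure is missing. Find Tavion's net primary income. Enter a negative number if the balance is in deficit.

77.43

Current account = goods balance + services balance + net primary income + net secondary income
Sum of the known components = -1103.31
Net primary income = CA - (known components) = -1025.88 - (-1103.31) = 77.43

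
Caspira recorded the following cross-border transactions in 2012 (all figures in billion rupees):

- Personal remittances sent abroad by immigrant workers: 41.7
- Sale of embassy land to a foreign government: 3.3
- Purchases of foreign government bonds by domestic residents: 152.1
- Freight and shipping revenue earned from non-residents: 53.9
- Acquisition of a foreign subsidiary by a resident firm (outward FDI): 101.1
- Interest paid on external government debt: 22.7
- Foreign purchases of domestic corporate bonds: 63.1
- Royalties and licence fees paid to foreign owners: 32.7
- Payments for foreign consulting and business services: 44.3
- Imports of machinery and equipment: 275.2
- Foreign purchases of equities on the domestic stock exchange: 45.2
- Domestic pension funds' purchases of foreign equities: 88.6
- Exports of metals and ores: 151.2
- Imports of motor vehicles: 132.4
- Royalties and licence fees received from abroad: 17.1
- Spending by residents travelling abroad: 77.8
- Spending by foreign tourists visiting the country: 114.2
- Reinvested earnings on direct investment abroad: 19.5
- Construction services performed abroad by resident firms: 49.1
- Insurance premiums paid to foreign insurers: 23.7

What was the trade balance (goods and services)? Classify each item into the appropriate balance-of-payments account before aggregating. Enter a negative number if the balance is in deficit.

Goods: -275.2 + 151.2 - 132.4 = -256.4
Services: 49.1 + 53.9 - 23.7 - 77.8 - 32.7 + 17.1 - 44.3 + 114.2 = 55.8
Trade balance = -256.4 + 55.8 = -200.6
(Excluded from the trade balance — secondary income: personal remittances sent abroad by immigrant workers 41.7; capital account: sale of embassy land to a foreign government 3.3; financial account: purchases of foreign government bonds by domestic residents 152.1, acquisition of a foreign subsidiary by a resident firm (outward FDI) 101.1, foreign purchases of domestic corporate bonds 63.1, foreign purchases of equities on the domestic stock exchange 45.2, domestic pension funds' purchases of foreign equities 88.6; primary income: interest paid on external government debt 22.7, reinvested earnings on direct investment abroad 19.5.)

-200.6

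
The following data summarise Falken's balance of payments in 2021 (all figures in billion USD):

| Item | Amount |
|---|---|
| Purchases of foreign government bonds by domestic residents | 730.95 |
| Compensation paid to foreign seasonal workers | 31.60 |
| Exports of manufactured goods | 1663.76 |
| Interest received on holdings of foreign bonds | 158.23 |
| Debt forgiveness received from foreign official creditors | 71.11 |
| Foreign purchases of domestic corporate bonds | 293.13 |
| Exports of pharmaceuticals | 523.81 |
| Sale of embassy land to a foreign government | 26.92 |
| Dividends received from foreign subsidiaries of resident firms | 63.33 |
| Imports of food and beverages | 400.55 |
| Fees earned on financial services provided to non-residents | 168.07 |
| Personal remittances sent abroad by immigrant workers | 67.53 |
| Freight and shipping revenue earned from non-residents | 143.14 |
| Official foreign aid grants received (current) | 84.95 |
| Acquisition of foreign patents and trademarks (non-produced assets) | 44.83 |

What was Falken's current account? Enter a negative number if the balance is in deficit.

Goods: 523.81 + 1663.76 - 400.55 = 1787.02
Services: 143.14 + 168.07 = 311.21
Primary income: 63.33 + 158.23 - 31.60 = 189.96
Secondary income: 84.95 - 67.53 = 17.42
Current account = 1787.02 + 311.21 + 189.96 + 17.42 = 2305.61
(Excluded from the current account — financial account: purchases of foreign government bonds by domestic residents 730.95, foreign purchases of domestic corporate bonds 293.13; capital account: debt forgiveness received from foreign official creditors 71.11, sale of embassy land to a foreign government 26.92, acquisition of foreign patents and trademarks (non-produced assets) 44.83.)

2305.61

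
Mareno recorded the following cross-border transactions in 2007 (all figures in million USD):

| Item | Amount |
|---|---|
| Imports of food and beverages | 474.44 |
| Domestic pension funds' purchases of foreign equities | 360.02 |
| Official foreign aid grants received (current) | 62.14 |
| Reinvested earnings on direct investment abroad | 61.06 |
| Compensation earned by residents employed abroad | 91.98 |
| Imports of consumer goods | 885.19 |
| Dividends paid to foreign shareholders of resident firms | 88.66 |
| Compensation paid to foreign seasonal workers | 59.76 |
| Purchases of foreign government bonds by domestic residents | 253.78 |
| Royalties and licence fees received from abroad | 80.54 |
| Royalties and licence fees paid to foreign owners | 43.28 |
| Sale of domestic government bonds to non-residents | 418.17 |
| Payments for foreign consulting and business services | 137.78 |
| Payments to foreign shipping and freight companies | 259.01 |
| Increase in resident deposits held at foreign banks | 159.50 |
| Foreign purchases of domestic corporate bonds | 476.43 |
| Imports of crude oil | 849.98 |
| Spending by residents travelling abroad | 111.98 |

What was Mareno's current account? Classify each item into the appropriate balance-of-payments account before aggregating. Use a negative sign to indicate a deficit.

Goods: -885.19 - 849.98 - 474.44 = -2209.61
Services: -137.78 - 43.28 + 80.54 - 259.01 - 111.98 = -471.51
Primary income: 61.06 - 59.76 - 88.66 + 91.98 = 4.62
Secondary income: 62.14
Current account = (-2209.61) + (-471.51) + 4.62 + 62.14 = -2614.36
(Excluded from the current account — financial account: domestic pension funds' purchases of foreign equities 360.02, purchases of foreign government bonds by domestic residents 253.78, sale of domestic government bonds to non-residents 418.17, increase in resident deposits held at foreign banks 159.50, foreign purchases of domestic corporate bonds 476.43.)

-2614.36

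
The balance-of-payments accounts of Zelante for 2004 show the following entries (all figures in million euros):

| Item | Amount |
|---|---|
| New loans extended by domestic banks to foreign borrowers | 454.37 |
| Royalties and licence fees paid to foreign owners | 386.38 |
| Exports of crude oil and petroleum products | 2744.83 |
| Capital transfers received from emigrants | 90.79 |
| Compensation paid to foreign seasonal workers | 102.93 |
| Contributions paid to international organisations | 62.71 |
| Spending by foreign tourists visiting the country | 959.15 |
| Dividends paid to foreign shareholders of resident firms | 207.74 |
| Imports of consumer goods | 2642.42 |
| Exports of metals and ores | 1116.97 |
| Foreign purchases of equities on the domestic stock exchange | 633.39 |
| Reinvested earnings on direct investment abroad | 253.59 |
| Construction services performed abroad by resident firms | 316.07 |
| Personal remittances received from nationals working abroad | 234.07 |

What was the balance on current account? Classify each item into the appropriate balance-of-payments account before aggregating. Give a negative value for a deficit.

2222.50

Goods: -2642.42 + 2744.83 + 1116.97 = 1219.38
Services: 316.07 - 386.38 + 959.15 = 888.84
Primary income: -207.74 + 253.59 - 102.93 = -57.08
Secondary income: 234.07 - 62.71 = 171.36
Current account = 1219.38 + 888.84 + (-57.08) + 171.36 = 2222.50
(Excluded from the current account — financial account: new loans extended by domestic banks to foreign borrowers 454.37, foreign purchases of equities on the domestic stock exchange 633.39; capital account: capital transfers received from emigrants 90.79.)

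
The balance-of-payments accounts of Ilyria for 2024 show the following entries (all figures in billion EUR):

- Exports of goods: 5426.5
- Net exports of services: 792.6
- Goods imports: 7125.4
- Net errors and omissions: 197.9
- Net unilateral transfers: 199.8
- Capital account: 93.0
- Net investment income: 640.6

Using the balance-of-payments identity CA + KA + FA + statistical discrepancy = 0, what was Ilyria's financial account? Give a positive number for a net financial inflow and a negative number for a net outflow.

Goods balance = 5426.5 - 7125.4 = -1698.9
Services balance = 792.6
Trade balance (goods + services) = -1698.9 + 792.6 = -906.3
Net primary income = 640.6
Net secondary income = 199.8
Current account = -906.3 + 640.6 + 199.8 = -65.9
Financial account = -(-65.9 + 93.0 + 197.9) = -225.0

-225.0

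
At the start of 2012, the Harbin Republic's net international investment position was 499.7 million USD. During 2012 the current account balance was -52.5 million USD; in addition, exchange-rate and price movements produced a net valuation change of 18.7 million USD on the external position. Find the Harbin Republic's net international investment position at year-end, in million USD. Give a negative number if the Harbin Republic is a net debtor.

Change in NIIP = current account + net valuation change = -52.5 + 18.7 = -33.8
End-of-year NIIP = 499.7 + (-33.8) = 465.9

465.9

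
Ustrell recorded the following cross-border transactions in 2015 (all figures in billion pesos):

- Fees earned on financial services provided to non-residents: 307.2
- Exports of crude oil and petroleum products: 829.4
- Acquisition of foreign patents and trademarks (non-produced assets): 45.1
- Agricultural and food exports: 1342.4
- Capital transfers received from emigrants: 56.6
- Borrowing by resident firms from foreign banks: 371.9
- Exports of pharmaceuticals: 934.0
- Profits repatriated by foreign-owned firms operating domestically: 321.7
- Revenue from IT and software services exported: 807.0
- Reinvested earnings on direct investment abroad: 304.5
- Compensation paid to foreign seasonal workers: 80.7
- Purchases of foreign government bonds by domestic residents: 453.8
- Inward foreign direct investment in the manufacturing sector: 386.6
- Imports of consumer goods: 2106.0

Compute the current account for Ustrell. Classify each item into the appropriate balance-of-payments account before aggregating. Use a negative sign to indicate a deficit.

2016.1

Goods: -2106.0 + 934.0 + 1342.4 + 829.4 = 999.8
Services: 307.2 + 807.0 = 1114.2
Primary income: -321.7 - 80.7 + 304.5 = -97.9
Current account = 999.8 + 1114.2 + (-97.9) = 2016.1
(Excluded from the current account — capital account: acquisition of foreign patents and trademarks (non-produced assets) 45.1, capital transfers received from emigrants 56.6; financial account: borrowing by resident firms from foreign banks 371.9, purchases of foreign government bonds by domestic residents 453.8, inward foreign direct investment in the manufacturing sector 386.6.)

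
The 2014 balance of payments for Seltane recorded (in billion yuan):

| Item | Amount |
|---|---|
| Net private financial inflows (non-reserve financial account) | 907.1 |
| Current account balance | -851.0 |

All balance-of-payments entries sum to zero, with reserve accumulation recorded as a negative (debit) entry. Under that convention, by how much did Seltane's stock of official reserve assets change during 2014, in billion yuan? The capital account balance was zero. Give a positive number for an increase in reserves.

Official reserve transactions balance = -((-851.0) + 907.1) = -56.1
An accumulation of reserves is recorded as a debit (negative entry), so the change in the stock of reserves is the negative of that balance.
Change in official reserves = -(-56.1) = 56.1

56.1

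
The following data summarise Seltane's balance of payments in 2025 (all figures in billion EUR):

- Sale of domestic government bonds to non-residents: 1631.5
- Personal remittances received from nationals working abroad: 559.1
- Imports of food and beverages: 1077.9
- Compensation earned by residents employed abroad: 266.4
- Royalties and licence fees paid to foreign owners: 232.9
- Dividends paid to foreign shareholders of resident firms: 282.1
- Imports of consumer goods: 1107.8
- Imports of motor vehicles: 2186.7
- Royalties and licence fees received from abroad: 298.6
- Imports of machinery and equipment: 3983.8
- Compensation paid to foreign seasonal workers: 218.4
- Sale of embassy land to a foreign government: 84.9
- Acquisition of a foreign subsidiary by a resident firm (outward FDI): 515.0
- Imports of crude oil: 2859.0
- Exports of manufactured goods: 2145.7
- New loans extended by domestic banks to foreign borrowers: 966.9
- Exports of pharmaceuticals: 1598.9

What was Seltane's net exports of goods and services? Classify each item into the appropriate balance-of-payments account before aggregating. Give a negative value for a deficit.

-7404.9

Goods: -2859.0 - 2186.7 - 1107.8 - 3983.8 - 1077.9 + 2145.7 + 1598.9 = -7470.6
Services: -232.9 + 298.6 = 65.7
Trade balance = -7470.6 + 65.7 = -7404.9
(Excluded from the trade balance — financial account: sale of domestic government bonds to non-residents 1631.5, acquisition of a foreign subsidiary by a resident firm (outward FDI) 515.0, new loans extended by domestic banks to foreign borrowers 966.9; secondary income: personal remittances received from nationals working abroad 559.1; primary income: compensation earned by residents employed abroad 266.4, dividends paid to foreign shareholders of resident firms 282.1, compensation paid to foreign seasonal workers 218.4; capital account: sale of embassy land to a foreign government 84.9.)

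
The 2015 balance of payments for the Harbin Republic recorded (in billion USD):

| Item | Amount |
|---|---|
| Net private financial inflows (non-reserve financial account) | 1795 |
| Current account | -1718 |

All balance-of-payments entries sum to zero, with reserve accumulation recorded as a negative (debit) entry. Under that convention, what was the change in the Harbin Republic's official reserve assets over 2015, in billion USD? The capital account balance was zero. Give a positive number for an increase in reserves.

Official reserve transactions balance = -((-1718) + 1795) = -77
An accumulation of reserves is recorded as a debit (negative entry), so the change in the stock of reserves is the negative of that balance.
Change in official reserves = -(-77) = 77

77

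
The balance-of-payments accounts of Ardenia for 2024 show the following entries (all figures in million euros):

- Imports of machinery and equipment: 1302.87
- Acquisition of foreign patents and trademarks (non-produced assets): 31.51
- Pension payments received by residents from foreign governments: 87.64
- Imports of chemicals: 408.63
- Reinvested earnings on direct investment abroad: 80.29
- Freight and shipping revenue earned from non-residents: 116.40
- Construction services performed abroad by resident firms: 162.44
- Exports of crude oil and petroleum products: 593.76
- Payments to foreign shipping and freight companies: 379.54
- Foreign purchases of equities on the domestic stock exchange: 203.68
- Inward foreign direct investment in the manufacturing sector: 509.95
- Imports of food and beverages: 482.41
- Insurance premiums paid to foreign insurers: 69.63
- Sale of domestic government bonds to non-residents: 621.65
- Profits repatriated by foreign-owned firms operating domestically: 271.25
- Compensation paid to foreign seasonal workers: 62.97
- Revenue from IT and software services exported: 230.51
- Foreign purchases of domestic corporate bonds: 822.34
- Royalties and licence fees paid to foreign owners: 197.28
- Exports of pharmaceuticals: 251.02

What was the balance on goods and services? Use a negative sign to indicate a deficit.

-1486.23

Goods: 251.02 - 1302.87 - 408.63 - 482.41 + 593.76 = -1349.13
Services: -69.63 - 379.54 + 230.51 - 197.28 + 116.40 + 162.44 = -137.10
Trade balance = -1349.13 + (-137.10) = -1486.23
(Excluded from the trade balance — capital account: acquisition of foreign patents and trademarks (non-produced assets) 31.51; secondary income: pension payments received by residents from foreign governments 87.64; primary income: reinvested earnings on direct investment abroad 80.29, profits repatriated by foreign-owned firms operating domestically 271.25, compensation paid to foreign seasonal workers 62.97; financial account: foreign purchases of equities on the domestic stock exchange 203.68, inward foreign direct investment in the manufacturing sector 509.95, sale of domestic government bonds to non-residents 621.65, foreign purchases of domestic corporate bonds 822.34.)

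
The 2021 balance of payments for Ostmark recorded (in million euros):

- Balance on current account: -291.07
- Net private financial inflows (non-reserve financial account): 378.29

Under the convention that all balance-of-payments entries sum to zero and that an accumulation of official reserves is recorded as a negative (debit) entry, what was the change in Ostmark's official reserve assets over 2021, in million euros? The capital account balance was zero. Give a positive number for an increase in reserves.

87.22

Official reserve transactions balance = -((-291.07) + 378.29) = -87.22
An accumulation of reserves is recorded as a debit (negative entry), so the change in the stock of reserves is the negative of that balance.
Change in official reserves = -(-87.22) = 87.22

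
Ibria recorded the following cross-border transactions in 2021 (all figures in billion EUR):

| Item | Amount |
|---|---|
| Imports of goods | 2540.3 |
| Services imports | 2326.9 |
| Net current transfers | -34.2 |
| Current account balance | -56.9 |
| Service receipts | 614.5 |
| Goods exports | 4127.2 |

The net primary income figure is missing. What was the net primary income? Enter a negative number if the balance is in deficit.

Current account = goods balance + services balance + net primary income + net secondary income
Sum of the known components = -159.7
Net primary income = CA - (known components) = -56.9 - (-159.7) = 102.8

102.8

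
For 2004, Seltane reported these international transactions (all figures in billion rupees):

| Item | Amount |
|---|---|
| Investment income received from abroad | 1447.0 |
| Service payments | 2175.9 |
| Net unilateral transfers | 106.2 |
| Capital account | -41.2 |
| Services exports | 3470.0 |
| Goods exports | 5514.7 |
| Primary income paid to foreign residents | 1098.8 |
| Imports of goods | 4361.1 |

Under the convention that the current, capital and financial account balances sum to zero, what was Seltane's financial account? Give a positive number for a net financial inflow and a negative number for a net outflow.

-2860.9

Goods balance = 5514.7 - 4361.1 = 1153.6
Services balance = 3470.0 - 2175.9 = 1294.1
Trade balance (goods + services) = 1153.6 + 1294.1 = 2447.7
Net primary income = 1447.0 - 1098.8 = 348.2
Net secondary income = 106.2
Current account = 2447.7 + 348.2 + 106.2 = 2902.1
Financial account = -(2902.1 + (-41.2)) = -2860.9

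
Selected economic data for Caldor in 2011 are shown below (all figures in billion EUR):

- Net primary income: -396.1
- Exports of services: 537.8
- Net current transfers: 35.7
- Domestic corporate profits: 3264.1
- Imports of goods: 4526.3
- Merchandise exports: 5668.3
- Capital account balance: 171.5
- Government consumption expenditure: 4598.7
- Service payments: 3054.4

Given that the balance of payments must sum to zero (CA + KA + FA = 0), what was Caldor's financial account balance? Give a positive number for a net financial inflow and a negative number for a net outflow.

Goods balance = 5668.3 - 4526.3 = 1142.0
Services balance = 537.8 - 3054.4 = -2516.6
Trade balance (goods + services) = 1142.0 + (-2516.6) = -1374.6
Net primary income = -396.1
Net secondary income = 35.7
Current account = -1374.6 + (-396.1) + 35.7 = -1735.0
Financial account = -(-1735.0 + 171.5) = 1563.5

1563.5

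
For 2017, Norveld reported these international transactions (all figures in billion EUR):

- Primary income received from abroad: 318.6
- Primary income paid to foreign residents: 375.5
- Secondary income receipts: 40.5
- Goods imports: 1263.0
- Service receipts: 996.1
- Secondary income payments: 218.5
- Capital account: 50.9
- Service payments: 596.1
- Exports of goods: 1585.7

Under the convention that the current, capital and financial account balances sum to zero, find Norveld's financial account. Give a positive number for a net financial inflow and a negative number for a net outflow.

Goods balance = 1585.7 - 1263.0 = 322.7
Services balance = 996.1 - 596.1 = 400.0
Trade balance (goods + services) = 322.7 + 400.0 = 722.7
Net primary income = 318.6 - 375.5 = -56.9
Net secondary income = 40.5 - 218.5 = -178.0
Current account = 722.7 + (-56.9) + (-178.0) = 487.8
Financial account = -(487.8 + 50.9) = -538.7

-538.7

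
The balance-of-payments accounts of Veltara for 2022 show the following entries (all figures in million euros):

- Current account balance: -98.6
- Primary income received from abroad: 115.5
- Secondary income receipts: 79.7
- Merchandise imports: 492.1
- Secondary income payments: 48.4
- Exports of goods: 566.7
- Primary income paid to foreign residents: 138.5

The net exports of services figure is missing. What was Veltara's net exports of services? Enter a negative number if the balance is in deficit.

-181.5

Current account = goods balance + services balance + net primary income + net secondary income
Sum of the known components = 82.9
Net exports of services = CA - (known components) = -98.6 - 82.9 = -181.5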